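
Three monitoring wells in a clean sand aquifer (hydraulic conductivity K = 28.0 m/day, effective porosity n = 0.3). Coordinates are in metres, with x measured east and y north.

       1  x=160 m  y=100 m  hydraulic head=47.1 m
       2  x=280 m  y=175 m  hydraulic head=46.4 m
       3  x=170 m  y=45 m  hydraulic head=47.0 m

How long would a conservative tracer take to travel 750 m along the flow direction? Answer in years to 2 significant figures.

With h = a·x + b·y + c and 1 as origin, the differences give:
  120·a + 75·b = -0.7
  10·a + (-55)·b = -0.1
Eliminate b (×(-55) and ×75, subtract): -7350·a = 46.00 → a = ∂h/∂x = -0.006259
Back-substitute: b = ∂h/∂y = +0.0006803.
|∇h| = √(-0.006259² + 0.0006803²) = 0.006296
Seepage velocity v = K·i/n = 28.0 × 0.006296 / 0.3 = 0.5876 m/day.
t = 750 / 0.5876 = 1276 days = 3.49 years.

3.5 years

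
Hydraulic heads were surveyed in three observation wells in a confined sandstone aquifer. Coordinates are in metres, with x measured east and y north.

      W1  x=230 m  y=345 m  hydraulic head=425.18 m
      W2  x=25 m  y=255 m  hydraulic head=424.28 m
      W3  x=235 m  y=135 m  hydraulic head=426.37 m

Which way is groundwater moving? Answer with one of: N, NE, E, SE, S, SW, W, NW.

With h = a·x + b·y + c and W1 as origin, the differences give:
  (-205)·a + (-90)·b = -0.90
  5·a + (-210)·b = +1.19
Eliminate b (×(-210) and ×(-90), subtract): 43500·a = 296.100 → a = ∂h/∂x = +0.006807
Back-substitute: b = ∂h/∂y = -0.005505.
Flow = −∇h = (-0.006807 east, +0.005505 north), which points northwest.

NW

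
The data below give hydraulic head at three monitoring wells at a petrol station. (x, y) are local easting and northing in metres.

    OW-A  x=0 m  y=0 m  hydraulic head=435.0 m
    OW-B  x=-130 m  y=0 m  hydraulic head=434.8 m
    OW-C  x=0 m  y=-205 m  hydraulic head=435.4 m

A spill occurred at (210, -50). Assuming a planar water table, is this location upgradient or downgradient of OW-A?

∂h/∂x = (434.8 − 435.0) / (-130 − 0) = +0.001538
∂h/∂y = (435.4 − 435.0) / (-205 − 0) = -0.001951
Head at (210, -50) = 435.0 + (+0.001538)·(210) + (-0.001951)·(-50) = 435.42 m.
That is higher than the 435.0 m at OW-A, so the point is upgradient.

upgradient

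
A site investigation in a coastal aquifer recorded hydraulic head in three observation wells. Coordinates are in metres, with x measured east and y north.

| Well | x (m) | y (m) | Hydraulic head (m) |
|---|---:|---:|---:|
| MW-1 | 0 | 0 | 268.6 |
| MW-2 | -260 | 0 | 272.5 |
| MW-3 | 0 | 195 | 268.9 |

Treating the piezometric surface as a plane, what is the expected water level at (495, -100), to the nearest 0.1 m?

∂h/∂x = (272.5 − 268.6) / (-260 − 0) = -0.01500
∂h/∂y = (268.9 − 268.6) / (195 − 0) = +0.001538
h(495, -100) = 268.6 + (-0.01500)·(495) + (+0.001538)·(-100) = 268.6 -7.425 -0.154 = 261.021 m.

261.0 m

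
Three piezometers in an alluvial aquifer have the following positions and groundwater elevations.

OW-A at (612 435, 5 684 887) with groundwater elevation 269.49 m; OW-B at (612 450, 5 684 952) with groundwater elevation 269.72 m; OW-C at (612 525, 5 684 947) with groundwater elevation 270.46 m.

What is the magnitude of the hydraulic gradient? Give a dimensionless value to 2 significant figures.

0.010

With h = a·x + b·y + c and OW-A as origin, the differences give:
  15·a + 65·b = +0.23
  90·a + 60·b = +0.97
Eliminate b (×60 and ×65, subtract): -4950·a = -49.250 → a = ∂h/∂x = +0.009949
Back-substitute: b = ∂h/∂y = +0.001242.
|∇h| = √(0.009949² + 0.001242²) = 0.01003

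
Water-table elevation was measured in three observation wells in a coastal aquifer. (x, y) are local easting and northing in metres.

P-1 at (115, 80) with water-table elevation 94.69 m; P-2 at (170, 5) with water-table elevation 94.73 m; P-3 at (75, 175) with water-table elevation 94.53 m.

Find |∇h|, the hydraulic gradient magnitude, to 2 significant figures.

0.0049

Differences from P-1: to P-2 (Δx, Δy, Δh) = (55, -75, +0.04); to P-3 = (-40, 95, -0.16).
Solve a·Δx + b·Δy = Δh: det = 55·95 − (-40)·(-75) = 2225.
∂h/∂x = [(+0.04)·95 − (-0.16)·(-75)] / 2225 = -0.003685
∂h/∂y = [55·(-0.16) − (-40)·(+0.04)] / 2225 = -0.003236
|∇h| = √(-0.003685² + -0.003236²) = 0.004904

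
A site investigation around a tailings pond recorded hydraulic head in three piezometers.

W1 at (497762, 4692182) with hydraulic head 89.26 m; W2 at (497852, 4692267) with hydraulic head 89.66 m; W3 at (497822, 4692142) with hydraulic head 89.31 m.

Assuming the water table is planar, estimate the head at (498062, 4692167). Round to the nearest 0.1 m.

Three-point gradient (reference W1): Δ to W2 = (90, 85, +0.40), Δ to W3 = (60, -40, +0.05).
∂h/∂x = +0.002328, ∂h/∂y = +0.002241 (det = -8700).
h(498062, 4692167) = 89.26 + (+0.002328)·(300) + (+0.002241)·(-15) = 89.26 +0.698 -0.034 = 89.925 m.

89.9 m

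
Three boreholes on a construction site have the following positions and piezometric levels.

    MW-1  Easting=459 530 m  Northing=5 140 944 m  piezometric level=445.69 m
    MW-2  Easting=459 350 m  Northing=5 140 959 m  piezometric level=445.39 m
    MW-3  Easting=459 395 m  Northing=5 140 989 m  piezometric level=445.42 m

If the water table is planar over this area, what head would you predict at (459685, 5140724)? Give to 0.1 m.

446.2 m

Three-point gradient (reference MW-1): Δ to MW-2 = (-180, 15, -0.30), Δ to MW-3 = (-135, 45, -0.27).
∂h/∂x = +0.001556, ∂h/∂y = -0.001333 (det = -6075).
h(459685, 5140724) = 445.69 + (+0.001556)·(155) + (-0.001333)·(-220) = 445.69 +0.241 +0.293 = 446.224 m.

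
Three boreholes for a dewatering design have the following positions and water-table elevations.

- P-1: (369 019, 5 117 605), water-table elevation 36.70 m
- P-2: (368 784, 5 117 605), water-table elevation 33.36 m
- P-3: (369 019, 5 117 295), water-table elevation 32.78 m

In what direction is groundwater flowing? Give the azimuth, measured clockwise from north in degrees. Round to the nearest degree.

228°

∂h/∂x = (33.36 − 36.70) / (368784 − 369019) = +0.01421
∂h/∂y = (32.78 − 36.70) / (5117295 − 5117605) = +0.01265
Flow direction (−∇h) has components (-0.01421 E, -0.01265 N).
Azimuth = atan2(E, N) = atan2(-0.01421, -0.01265) = 228.3° ≈ 228°.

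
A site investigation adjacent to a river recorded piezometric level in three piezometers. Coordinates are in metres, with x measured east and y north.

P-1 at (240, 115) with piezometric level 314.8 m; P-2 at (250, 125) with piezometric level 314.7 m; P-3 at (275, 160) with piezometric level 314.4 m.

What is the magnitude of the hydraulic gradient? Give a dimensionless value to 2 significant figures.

Differences from P-1: to P-2 (Δx, Δy, Δh) = (10, 10, -0.1); to P-3 = (35, 45, -0.4).
Determinant of the coordinate differences = 10·45 − 35·10 = 100.
∂h/∂x = [(-0.1)·45 − (-0.4)·10] / 100 = -0.005000
∂h/∂y = [10·(-0.4) − 35·(-0.1)] / 100 = -0.005000
|∇h| = √(-0.005000² + -0.005000²) = 0.007071

0.0071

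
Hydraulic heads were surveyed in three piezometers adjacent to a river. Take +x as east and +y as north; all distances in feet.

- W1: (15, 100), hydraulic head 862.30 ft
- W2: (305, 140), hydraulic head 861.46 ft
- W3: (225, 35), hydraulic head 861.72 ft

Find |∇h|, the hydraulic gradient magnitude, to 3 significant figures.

With h = a·x + b·y + c and W1 as origin, the differences give:
  290·a + 40·b = -0.84
  210·a + (-65)·b = -0.58
Eliminate b (×(-65) and ×40, subtract): -27250·a = 77.800 → a = ∂h/∂x = -0.002855
Back-substitute: b = ∂h/∂y = -0.0003009.
|∇h| = √(-0.002855² + -0.0003009²) = 0.002871

0.00287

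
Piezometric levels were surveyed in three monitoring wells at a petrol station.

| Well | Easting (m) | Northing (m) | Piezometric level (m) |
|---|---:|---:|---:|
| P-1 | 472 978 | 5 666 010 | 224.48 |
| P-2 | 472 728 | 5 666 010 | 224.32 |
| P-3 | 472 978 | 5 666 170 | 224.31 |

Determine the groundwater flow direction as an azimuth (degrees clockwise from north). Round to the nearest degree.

∂h/∂x = (224.32 − 224.48) / (472728 − 472978) = +0.0006400
∂h/∂y = (224.31 − 224.48) / (5666170 − 5666010) = -0.001062
Flow direction (−∇h) has components (-0.0006400 E, +0.001062 N).
Azimuth = atan2(E, N) = atan2(-0.0006400, +0.001062) = 328.9° ≈ 329°.

329°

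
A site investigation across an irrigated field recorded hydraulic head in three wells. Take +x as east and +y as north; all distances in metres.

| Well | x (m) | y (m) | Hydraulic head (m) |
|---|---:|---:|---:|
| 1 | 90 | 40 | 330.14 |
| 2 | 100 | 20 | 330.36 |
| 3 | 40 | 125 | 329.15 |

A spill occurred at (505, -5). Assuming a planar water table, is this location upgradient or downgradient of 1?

Differences from 1: to 2 (Δx, Δy, Δh) = (10, -20, +0.22); to 3 = (-50, 85, -0.99).
Solve a·Δx + b·Δy = Δh: det = 10·85 − (-50)·(-20) = -150.
∂h/∂x = [(+0.22)·85 − (-0.99)·(-20)] / -150 = +0.007333
∂h/∂y = [10·(-0.99) − (-50)·(+0.22)] / -150 = -0.007333
Head at (505, -5) = 330.14 + (+0.007333)·(415) + (-0.007333)·(-45) = 333.51 m.
That is higher than the 330.14 m at 1, so the point is upgradient.

upgradient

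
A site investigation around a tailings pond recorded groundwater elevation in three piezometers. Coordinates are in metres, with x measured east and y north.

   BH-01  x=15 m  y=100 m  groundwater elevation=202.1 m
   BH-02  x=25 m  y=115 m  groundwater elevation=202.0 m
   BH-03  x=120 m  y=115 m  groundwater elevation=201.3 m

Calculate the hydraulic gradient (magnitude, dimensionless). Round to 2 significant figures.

0.0076

With h = a·x + b·y + c and BH-01 as origin, the differences give:
  10·a + 15·b = -0.1
  105·a + 15·b = -0.8
Eliminate b (×15 and ×15, subtract): -1425·a = 10.50 → a = ∂h/∂x = -0.007368
Back-substitute: b = ∂h/∂y = -0.001754.
|∇h| = √(-0.007368² + -0.001754²) = 0.007574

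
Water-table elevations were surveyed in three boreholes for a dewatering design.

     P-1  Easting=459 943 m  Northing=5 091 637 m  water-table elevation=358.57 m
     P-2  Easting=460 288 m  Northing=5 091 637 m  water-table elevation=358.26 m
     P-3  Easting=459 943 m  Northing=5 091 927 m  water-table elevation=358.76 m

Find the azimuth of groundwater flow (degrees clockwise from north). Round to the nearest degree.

∂h/∂x = (358.26 − 358.57) / (460288 − 459943) = -0.0008986
∂h/∂y = (358.76 − 358.57) / (5091927 − 5091637) = +0.0006552
Flow direction (−∇h) has components (+0.0008986 E, -0.0006552 N).
Azimuth = atan2(E, N) = atan2(+0.0008986, -0.0006552) = 126.1° ≈ 126°.

126°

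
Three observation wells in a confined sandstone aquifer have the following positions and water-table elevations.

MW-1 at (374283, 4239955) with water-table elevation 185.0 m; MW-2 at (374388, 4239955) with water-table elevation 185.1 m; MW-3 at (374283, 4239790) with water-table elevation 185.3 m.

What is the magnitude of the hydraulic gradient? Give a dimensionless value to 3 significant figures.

0.00205

∂h/∂x = (185.1 − 185.0) / (374388 − 374283) = +0.0009524
∂h/∂y = (185.3 − 185.0) / (4239790 − 4239955) = -0.001818
|∇h| = √(0.0009524² + -0.001818²) = 0.002052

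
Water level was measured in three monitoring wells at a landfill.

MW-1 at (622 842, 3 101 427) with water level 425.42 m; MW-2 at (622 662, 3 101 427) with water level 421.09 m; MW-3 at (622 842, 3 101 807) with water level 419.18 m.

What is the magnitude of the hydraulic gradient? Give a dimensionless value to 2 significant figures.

∂h/∂x = (421.09 − 425.42) / (622662 − 622842) = +0.02406
∂h/∂y = (419.18 − 425.42) / (3101807 − 3101427) = -0.01642
|∇h| = √(0.02406² + -0.01642²) = 0.02913

0.029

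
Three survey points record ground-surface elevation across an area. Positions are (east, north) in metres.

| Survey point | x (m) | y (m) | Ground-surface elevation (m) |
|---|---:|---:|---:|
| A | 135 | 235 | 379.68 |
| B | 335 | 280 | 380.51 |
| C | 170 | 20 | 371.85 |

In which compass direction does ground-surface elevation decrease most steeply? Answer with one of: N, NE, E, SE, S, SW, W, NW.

With z = a·x + b·y + c and A as origin, the differences give:
  200·a + 45·b = +0.83
  35·a + (-215)·b = -7.83
Eliminate b (×(-215) and ×45, subtract): -44575·a = 173.900 → a = ∂z/∂x = -0.003901
Back-substitute: b = ∂z/∂y = +0.03578.
Steepest decrease is along −∇f = (+0.003901 E, -0.03578 N) → south.

S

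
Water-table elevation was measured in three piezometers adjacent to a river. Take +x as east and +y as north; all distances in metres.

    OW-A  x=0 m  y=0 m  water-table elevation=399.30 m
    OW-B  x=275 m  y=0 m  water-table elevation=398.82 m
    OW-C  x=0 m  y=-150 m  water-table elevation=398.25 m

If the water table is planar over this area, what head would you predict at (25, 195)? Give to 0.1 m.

400.6 m

∂h/∂x = (398.82 − 399.30) / (275 − 0) = -0.001745
∂h/∂y = (398.25 − 399.30) / (-150 − 0) = +0.007000
h(25, 195) = 399.30 + (-0.001745)·(25) + (+0.007000)·(195) = 399.30 -0.044 +1.365 = 400.621 m.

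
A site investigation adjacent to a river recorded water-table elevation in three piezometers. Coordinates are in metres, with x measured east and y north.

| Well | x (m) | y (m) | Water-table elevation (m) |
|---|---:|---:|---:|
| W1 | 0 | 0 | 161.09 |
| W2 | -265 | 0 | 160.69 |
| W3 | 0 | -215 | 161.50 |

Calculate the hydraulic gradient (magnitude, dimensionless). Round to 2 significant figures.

0.0024

∂h/∂x = (160.69 − 161.09) / (-265 − 0) = +0.001509
∂h/∂y = (161.50 − 161.09) / (-215 − 0) = -0.001907
|∇h| = √(0.001509² + -0.001907²) = 0.002432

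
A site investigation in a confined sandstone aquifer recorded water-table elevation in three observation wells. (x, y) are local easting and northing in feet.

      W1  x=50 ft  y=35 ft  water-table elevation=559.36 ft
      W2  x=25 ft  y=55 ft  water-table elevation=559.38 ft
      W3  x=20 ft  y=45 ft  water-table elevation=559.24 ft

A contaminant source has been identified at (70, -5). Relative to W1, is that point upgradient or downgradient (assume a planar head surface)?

downgradient

Differences from W1: to W2 (Δx, Δy, Δh) = (-25, 20, +0.02); to W3 = (-30, 10, -0.12).
Solve a·Δx + b·Δy = Δh: det = (-25)·10 − (-30)·20 = 350.
∂h/∂x = [(+0.02)·10 − (-0.12)·20] / 350 = +0.007429
∂h/∂y = [(-25)·(-0.12) − (-30)·(+0.02)] / 350 = +0.01029
Head at (70, -5) = 559.36 + (+0.007429)·(20) + (+0.01029)·(-40) = 559.10 ft.
That is lower than the 559.36 ft at W1, so the point is downgradient.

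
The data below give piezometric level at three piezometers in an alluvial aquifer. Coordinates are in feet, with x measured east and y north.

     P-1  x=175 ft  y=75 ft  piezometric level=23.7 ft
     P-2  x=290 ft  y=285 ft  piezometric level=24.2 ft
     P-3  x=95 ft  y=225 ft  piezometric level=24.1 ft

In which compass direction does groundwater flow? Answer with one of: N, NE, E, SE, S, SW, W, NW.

S

Differences from P-1: to P-2 (Δx, Δy, Δh) = (115, 210, +0.5); to P-3 = (-80, 150, +0.4).
Determinant of the coordinate differences = 115·150 − (-80)·210 = 34050.
∂h/∂x = [(+0.5)·150 − (+0.4)·210] / 34050 = -0.0002643
∂h/∂y = [115·(+0.4) − (-80)·(+0.5)] / 34050 = +0.002526
Flow = −∇h = (+0.0002643 east, -0.002526 north), which points south.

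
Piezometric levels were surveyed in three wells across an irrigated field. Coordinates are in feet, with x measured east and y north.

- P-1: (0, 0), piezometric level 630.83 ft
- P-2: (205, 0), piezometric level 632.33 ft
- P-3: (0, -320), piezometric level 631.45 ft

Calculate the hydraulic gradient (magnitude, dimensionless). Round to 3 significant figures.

0.00757

∂h/∂x = (632.33 − 630.83) / (205 − 0) = +0.007317
∂h/∂y = (631.45 − 630.83) / (-320 − 0) = -0.001938
|∇h| = √(0.007317² + -0.001938²) = 0.007569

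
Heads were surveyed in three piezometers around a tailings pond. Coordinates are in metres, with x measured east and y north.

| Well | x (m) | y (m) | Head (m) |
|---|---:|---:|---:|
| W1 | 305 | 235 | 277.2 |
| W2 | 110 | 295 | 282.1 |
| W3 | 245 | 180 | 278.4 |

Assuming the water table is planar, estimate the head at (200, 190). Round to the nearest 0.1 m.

279.5 m

Taking W1 as reference: W2−W1 = (-195, 60, +4.9); W3−W1 = (-60, -55, +1.2).
Determinant of the coordinate differences = (-195)·(-55) − (-60)·60 = 14325.
∂h/∂x = [(+4.9)·(-55) − (+1.2)·60] / 14325 = -0.02384
∂h/∂y = [(-195)·(+1.2) − (-60)·(+4.9)] / 14325 = +0.004188
h(200, 190) = 277.2 + (-0.02384)·(-105) + (+0.004188)·(-45) = 277.2 +2.503 -0.188 = 279.515 m.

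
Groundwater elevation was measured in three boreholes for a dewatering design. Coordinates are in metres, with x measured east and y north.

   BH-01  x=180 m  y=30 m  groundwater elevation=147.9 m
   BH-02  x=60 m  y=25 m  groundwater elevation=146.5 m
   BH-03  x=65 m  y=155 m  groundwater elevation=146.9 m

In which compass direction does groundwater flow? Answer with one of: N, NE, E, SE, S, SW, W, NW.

Taking BH-01 as reference: BH-02−BH-01 = (-120, -5, -1.4); BH-03−BH-01 = (-115, 125, -1.0).
Solve a·Δx + b·Δy = Δh: det = (-120)·125 − (-115)·(-5) = -15575.
∂h/∂x = [(-1.4)·125 − (-1.0)·(-5)] / -15575 = +0.01156
∂h/∂y = [(-120)·(-1.0) − (-115)·(-1.4)] / -15575 = +0.002632
Flow = −∇h = (-0.01156 east, -0.002632 north), which points west.

W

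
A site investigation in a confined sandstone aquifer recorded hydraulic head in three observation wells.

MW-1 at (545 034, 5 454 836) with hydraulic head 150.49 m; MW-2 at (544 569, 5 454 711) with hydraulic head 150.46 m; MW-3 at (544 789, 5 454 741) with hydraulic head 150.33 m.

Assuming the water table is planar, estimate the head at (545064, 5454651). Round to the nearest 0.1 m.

Three-point gradient (reference MW-1): Δ to MW-2 = (-465, -125, -0.03), Δ to MW-3 = (-245, -95, -0.16).
∂h/∂x = -0.001266, ∂h/∂y = +0.004948 (det = 13550).
h(545064, 5454651) = 150.49 + (-0.001266)·(30) + (+0.004948)·(-185) = 150.49 -0.038 -0.915 = 149.537 m.

149.5 m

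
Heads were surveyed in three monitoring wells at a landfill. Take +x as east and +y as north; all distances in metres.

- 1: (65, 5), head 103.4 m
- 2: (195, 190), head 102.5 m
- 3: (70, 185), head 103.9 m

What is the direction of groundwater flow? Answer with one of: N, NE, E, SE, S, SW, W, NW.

E

Taking 1 as reference: 2−1 = (130, 185, -0.9); 3−1 = (5, 180, +0.5).
Determinant of the coordinate differences = 130·180 − 5·185 = 22475.
∂h/∂x = [(-0.9)·180 − (+0.5)·185] / 22475 = -0.01132
∂h/∂y = [130·(+0.5) − 5·(-0.9)] / 22475 = +0.003092
Flow = −∇h = (+0.01132 east, -0.003092 north), which points east.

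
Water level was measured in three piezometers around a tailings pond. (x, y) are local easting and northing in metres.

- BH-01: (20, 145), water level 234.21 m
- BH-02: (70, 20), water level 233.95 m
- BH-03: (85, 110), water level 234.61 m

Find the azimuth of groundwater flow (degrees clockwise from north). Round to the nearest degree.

Taking BH-01 as reference: BH-02−BH-01 = (50, -125, -0.26); BH-03−BH-01 = (65, -35, +0.40).
Determinant of the coordinate differences = 50·(-35) − 65·(-125) = 6375.
∂h/∂x = [(-0.26)·(-35) − (+0.40)·(-125)] / 6375 = +0.009271
∂h/∂y = [50·(+0.40) − 65·(-0.26)] / 6375 = +0.005788
Flow direction (−∇h) has components (-0.009271 E, -0.005788 N).
Azimuth = atan2(E, N) = atan2(-0.009271, -0.005788) = 238.0° ≈ 238°.

238°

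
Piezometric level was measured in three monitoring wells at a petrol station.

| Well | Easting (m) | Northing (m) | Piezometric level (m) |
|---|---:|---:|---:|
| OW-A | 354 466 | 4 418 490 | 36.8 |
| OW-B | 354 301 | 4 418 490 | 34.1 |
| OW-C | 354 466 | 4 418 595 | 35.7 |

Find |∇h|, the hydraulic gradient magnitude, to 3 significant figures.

∂h/∂x = (34.1 − 36.8) / (354301 − 354466) = +0.01636
∂h/∂y = (35.7 − 36.8) / (4418595 − 4418490) = -0.01048
|∇h| = √(0.01636² + -0.01048²) = 0.01943

0.0194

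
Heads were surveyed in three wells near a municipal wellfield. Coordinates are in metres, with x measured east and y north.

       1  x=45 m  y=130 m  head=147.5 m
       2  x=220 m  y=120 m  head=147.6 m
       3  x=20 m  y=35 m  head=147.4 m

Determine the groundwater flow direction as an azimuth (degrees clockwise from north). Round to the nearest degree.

215°

Three-point gradient (reference 1): Δ to 2 = (175, -10, +0.1), Δ to 3 = (-25, -95, -0.1).
∂h/∂x = +0.0006222, ∂h/∂y = +0.0008889 (det = -16875).
Flow direction (−∇h) has components (-0.0006222 E, -0.0008889 N).
Azimuth = atan2(E, N) = atan2(-0.0006222, -0.0008889) = 215.0° ≈ 215°.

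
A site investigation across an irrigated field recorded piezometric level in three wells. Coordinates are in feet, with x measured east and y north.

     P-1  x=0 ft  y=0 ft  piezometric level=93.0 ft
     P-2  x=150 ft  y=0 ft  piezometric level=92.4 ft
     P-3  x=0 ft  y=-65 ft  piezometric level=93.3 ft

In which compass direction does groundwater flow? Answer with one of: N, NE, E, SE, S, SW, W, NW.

NE

∂h/∂x = (92.4 − 93.0) / (150 − 0) = -0.004000
∂h/∂y = (93.3 − 93.0) / (-65 − 0) = -0.004615
Flow = −∇h = (+0.004000 east, +0.004615 north), which points northeast.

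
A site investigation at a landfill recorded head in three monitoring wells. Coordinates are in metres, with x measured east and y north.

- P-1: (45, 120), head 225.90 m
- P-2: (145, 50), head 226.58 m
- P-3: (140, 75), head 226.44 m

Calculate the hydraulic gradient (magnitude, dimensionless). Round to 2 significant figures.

0.0060

Differences from P-1: to P-2 (Δx, Δy, Δh) = (100, -70, +0.68); to P-3 = (95, -45, +0.54).
Determinant of the coordinate differences = 100·(-45) − 95·(-70) = 2150.
∂h/∂x = [(+0.68)·(-45) − (+0.54)·(-70)] / 2150 = +0.003349
∂h/∂y = [100·(+0.54) − 95·(+0.68)] / 2150 = -0.004930
|∇h| = √(0.003349² + -0.004930²) = 0.00596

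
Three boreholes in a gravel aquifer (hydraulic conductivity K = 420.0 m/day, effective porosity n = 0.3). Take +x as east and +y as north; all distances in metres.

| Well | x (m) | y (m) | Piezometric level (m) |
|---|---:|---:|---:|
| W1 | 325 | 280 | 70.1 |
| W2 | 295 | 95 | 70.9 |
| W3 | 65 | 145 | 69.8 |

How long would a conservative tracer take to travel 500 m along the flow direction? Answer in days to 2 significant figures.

58 days

With h = a·x + b·y + c and W1 as origin, the differences give:
  (-30)·a + (-185)·b = +0.8
  (-260)·a + (-135)·b = -0.3
Eliminate b (×(-135) and ×(-185), subtract): -44050·a = -163.50 → a = ∂h/∂x = +0.003712
Back-substitute: b = ∂h/∂y = -0.004926.
|∇h| = √(0.003712² + -0.004926²) = 0.006168
Seepage velocity v = K·i/n = 420.0 × 0.006168 / 0.3 = 8.635 m/day.
t = 500 / 8.635 = 57.9 days.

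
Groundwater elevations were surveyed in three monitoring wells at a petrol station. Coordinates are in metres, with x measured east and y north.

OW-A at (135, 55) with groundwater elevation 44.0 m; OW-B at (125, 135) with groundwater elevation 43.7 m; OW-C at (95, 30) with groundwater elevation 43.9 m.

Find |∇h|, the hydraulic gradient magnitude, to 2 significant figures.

Differences from OW-A: to OW-B (Δx, Δy, Δh) = (-10, 80, -0.3); to OW-C = (-40, -25, -0.1).
Determinant of the coordinate differences = (-10)·(-25) − (-40)·80 = 3450.
∂h/∂x = [(-0.3)·(-25) − (-0.1)·80] / 3450 = +0.004493
∂h/∂y = [(-10)·(-0.1) − (-40)·(-0.3)] / 3450 = -0.003188
|∇h| = √(0.004493² + -0.003188²) = 0.005509

0.0055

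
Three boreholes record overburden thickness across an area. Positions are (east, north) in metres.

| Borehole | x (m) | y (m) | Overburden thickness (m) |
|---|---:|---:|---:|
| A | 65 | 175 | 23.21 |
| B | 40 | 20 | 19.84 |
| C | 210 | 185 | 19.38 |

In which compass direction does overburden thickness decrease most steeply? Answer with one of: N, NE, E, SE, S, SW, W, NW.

SE

Three-point gradient (reference A): Δ to B = (-25, -155, -3.37), Δ to C = (145, 10, -3.83).
∂d/∂x = -0.02823, ∂d/∂y = +0.02629 (det = 22225).
Steepest decrease is along −∇f = (+0.02823 E, -0.02629 N) → southeast.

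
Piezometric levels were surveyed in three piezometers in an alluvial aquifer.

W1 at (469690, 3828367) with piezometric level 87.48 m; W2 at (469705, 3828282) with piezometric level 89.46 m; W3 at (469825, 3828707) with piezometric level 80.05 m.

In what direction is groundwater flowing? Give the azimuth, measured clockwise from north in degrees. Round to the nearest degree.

Taking W1 as reference: W2−W1 = (15, -85, +1.98); W3−W1 = (135, 340, -7.43).
Solve a·Δx + b·Δy = Δh: det = 15·340 − 135·(-85) = 16575.
∂h/∂x = [(+1.98)·340 − (-7.43)·(-85)] / 16575 = +0.002513
∂h/∂y = [15·(-7.43) − 135·(+1.98)] / 16575 = -0.02285
Flow direction (−∇h) has components (-0.002513 E, +0.02285 N).
Azimuth = atan2(E, N) = atan2(-0.002513, +0.02285) = 353.7° ≈ 354°.

354°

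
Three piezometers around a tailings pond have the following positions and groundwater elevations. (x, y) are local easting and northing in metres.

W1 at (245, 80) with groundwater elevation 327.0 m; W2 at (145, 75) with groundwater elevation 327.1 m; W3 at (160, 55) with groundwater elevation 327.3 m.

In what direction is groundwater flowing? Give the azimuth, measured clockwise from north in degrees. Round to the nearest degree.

Taking W1 as reference: W2−W1 = (-100, -5, +0.1); W3−W1 = (-85, -25, +0.3).
Solve a·Δx + b·Δy = Δh: det = (-100)·(-25) − (-85)·(-5) = 2075.
∂h/∂x = [(+0.1)·(-25) − (+0.3)·(-5)] / 2075 = -0.0004819
∂h/∂y = [(-100)·(+0.3) − (-85)·(+0.1)] / 2075 = -0.01036
Flow direction (−∇h) has components (+0.0004819 E, +0.01036 N).
Azimuth = atan2(E, N) = atan2(+0.0004819, +0.01036) = 2.7° ≈ 003°.

003°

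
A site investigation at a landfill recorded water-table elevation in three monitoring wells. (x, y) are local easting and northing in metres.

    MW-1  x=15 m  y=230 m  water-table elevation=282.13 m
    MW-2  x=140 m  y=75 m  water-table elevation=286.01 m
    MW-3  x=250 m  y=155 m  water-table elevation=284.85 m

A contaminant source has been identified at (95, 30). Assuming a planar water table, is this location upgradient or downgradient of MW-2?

upgradient

With h = a·x + b·y + c and MW-1 as origin, the differences give:
  125·a + (-155)·b = +3.88
  235·a + (-75)·b = +2.72
Eliminate b (×(-75) and ×(-155), subtract): 27050·a = 130.600 → a = ∂h/∂x = +0.004828
Back-substitute: b = ∂h/∂y = -0.02114.
Head at (95, 30) = 282.13 + (+0.004828)·(80) + (-0.02114)·(-200) = 286.74 m.
That is higher than the 286.01 m at MW-2, so the point is upgradient.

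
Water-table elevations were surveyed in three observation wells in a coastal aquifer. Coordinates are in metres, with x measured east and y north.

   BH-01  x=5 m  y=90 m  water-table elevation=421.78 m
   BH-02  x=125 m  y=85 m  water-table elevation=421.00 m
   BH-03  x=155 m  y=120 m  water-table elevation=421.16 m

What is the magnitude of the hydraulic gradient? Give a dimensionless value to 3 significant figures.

Three-point gradient (reference BH-01): Δ to BH-02 = (120, -5, -0.78), Δ to BH-03 = (150, 30, -0.62).
∂h/∂x = -0.006092, ∂h/∂y = +0.009793 (det = 4350).
|∇h| = √(-0.006092² + 0.009793²) = 0.01153

0.0115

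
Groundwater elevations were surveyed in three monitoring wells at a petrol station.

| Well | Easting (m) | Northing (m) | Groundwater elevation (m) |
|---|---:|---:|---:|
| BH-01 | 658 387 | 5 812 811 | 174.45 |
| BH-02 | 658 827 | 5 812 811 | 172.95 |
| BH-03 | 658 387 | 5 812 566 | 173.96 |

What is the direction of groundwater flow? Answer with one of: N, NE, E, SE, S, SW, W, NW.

∂h/∂x = (172.95 − 174.45) / (658827 − 658387) = -0.003409
∂h/∂y = (173.96 − 174.45) / (5812566 − 5812811) = +0.002000
Flow = −∇h = (+0.003409 east, -0.002000 north), which points southeast.

SE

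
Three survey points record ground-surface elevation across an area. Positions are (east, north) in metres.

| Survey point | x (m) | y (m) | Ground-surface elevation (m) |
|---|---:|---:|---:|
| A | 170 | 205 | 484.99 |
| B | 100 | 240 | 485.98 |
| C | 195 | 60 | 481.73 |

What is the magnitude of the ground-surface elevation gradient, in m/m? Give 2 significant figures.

Three-point gradient (reference A): Δ to B = (-70, 35, +0.99), Δ to C = (25, -145, -3.26).
∂z/∂x = -0.003175, ∂z/∂y = +0.02194 (det = 9275).
|∇f| = √(-0.003175² + 0.02194²) = 0.02217 m/m

0.022 m/m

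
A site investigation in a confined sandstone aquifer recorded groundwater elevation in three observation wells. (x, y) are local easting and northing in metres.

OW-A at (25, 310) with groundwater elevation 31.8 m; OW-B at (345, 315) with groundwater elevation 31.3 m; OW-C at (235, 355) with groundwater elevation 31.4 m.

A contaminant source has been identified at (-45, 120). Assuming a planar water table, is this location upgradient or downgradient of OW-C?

Differences from OW-A: to OW-B (Δx, Δy, Δh) = (320, 5, -0.5); to OW-C = (210, 45, -0.4).
Determinant of the coordinate differences = 320·45 − 210·5 = 13350.
∂h/∂x = [(-0.5)·45 − (-0.4)·5] / 13350 = -0.001536
∂h/∂y = [320·(-0.4) − 210·(-0.5)] / 13350 = -0.001723
Head at (-45, 120) = 31.8 + (-0.001536)·(-70) + (-0.001723)·(-190) = 32.23 m.
That is higher than the 31.4 m at OW-C, so the point is upgradient.

upgradient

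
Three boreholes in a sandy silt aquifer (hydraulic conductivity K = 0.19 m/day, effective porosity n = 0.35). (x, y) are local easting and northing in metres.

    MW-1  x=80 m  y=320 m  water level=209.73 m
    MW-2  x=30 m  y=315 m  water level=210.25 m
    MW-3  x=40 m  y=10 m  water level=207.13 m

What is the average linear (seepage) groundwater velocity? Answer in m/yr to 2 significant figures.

3.0 m/yr

Differences from MW-1: to MW-2 (Δx, Δy, Δh) = (-50, -5, +0.52); to MW-3 = (-40, -310, -2.60).
Solve a·Δx + b·Δy = Δh: det = (-50)·(-310) − (-40)·(-5) = 15300.
∂h/∂x = [(+0.52)·(-310) − (-2.60)·(-5)] / 15300 = -0.01139
∂h/∂y = [(-50)·(-2.60) − (-40)·(+0.52)] / 15300 = +0.009856
|∇h| = √(-0.01139² + 0.009856²) = 0.01506
Seepage velocity v = K·i/n = 0.19 × 0.01506 / 0.35 = 0.008175 m/day = 2.986 m/yr.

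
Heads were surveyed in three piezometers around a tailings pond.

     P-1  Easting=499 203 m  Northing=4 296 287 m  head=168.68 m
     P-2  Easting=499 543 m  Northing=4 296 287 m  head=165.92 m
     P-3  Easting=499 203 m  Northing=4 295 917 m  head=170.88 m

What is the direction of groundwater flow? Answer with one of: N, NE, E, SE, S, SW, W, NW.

∂h/∂x = (165.92 − 168.68) / (499543 − 499203) = -0.008118
∂h/∂y = (170.88 − 168.68) / (4295917 − 4296287) = -0.005946
Flow = −∇h = (+0.008118 east, +0.005946 north), which points northeast.

NE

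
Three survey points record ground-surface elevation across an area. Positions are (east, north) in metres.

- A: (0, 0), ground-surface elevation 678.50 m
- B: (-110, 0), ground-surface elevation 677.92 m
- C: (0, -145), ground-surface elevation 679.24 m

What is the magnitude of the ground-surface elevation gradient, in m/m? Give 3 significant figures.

0.00734 m/m

∂z/∂x = (677.92 − 678.50) / (-110 − 0) = +0.005273
∂z/∂y = (679.24 − 678.50) / (-145 − 0) = -0.005103
|∇f| = √(0.005273² + -0.005103²) = 0.007338 m/m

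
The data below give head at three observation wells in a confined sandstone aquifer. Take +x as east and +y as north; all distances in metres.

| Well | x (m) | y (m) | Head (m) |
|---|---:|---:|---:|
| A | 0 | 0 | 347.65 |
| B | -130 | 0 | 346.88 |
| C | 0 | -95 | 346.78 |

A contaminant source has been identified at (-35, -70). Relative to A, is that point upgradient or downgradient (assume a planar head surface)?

∂h/∂x = (346.88 − 347.65) / (-130 − 0) = +0.005923
∂h/∂y = (346.78 − 347.65) / (-95 − 0) = +0.009158
Head at (-35, -70) = 347.65 + (+0.005923)·(-35) + (+0.009158)·(-70) = 346.80 m.
That is lower than the 347.65 m at A, so the point is downgradient.

downgradient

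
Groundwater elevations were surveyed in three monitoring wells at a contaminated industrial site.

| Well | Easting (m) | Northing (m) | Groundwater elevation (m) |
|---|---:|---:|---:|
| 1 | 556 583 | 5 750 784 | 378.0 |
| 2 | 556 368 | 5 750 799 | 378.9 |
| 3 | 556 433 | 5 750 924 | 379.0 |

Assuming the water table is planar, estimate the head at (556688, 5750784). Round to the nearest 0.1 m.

377.6 m

Differences from 1: to 2 (Δx, Δy, Δh) = (-215, 15, +0.9); to 3 = (-150, 140, +1.0).
Determinant of the coordinate differences = (-215)·140 − (-150)·15 = -27850.
∂h/∂x = [(+0.9)·140 − (+1.0)·15] / -27850 = -0.003986
∂h/∂y = [(-215)·(+1.0) − (-150)·(+0.9)] / -27850 = +0.002873
h(556688, 5750784) = 378.0 + (-0.003986)·(105) + (+0.002873)·(0) = 378.0 -0.418 +0.000 = 377.582 m.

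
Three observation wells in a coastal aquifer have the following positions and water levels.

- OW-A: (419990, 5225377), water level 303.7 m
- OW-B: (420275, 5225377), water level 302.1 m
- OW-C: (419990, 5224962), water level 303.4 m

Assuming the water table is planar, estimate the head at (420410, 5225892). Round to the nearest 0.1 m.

∂h/∂x = (302.1 − 303.7) / (420275 − 419990) = -0.005614
∂h/∂y = (303.4 − 303.7) / (5224962 − 5225377) = +0.0007229
h(420410, 5225892) = 303.7 + (-0.005614)·(420) + (+0.0007229)·(515) = 303.7 -2.358 +0.372 = 301.714 m.

301.7 m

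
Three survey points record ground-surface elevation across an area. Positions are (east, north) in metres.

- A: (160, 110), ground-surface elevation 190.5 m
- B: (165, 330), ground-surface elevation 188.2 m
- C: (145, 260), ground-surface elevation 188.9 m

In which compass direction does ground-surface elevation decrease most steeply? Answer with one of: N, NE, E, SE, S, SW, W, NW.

Taking A as reference: B−A = (5, 220, -2.3); C−A = (-15, 150, -1.6).
Determinant of the coordinate differences = 5·150 − (-15)·220 = 4050.
∂z/∂x = [(-2.3)·150 − (-1.6)·220] / 4050 = +0.001728
∂z/∂y = [5·(-1.6) − (-15)·(-2.3)] / 4050 = -0.01049
Steepest decrease is along −∇f = (-0.001728 E, +0.01049 N) → north.

N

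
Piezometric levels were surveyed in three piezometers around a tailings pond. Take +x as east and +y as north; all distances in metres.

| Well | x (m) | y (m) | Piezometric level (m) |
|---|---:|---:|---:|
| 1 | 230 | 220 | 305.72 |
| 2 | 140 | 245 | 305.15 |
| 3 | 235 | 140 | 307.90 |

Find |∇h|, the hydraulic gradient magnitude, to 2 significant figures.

0.027

With h = a·x + b·y + c and 1 as origin, the differences give:
  (-90)·a + 25·b = -0.57
  5·a + (-80)·b = +2.18
Eliminate b (×(-80) and ×25, subtract): 7075·a = -8.900 → a = ∂h/∂x = -0.001258
Back-substitute: b = ∂h/∂y = -0.02733.
|∇h| = √(-0.001258² + -0.02733²) = 0.02736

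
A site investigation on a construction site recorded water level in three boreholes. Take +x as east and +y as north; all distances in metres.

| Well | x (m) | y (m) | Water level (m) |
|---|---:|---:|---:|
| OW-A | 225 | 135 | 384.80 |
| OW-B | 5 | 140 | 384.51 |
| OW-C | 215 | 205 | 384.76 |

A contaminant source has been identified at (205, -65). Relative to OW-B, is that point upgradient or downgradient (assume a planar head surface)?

Taking OW-A as reference: OW-B−OW-A = (-220, 5, -0.29); OW-C−OW-A = (-10, 70, -0.04).
Solve a·Δx + b·Δy = Δh: det = (-220)·70 − (-10)·5 = -15350.
∂h/∂x = [(-0.29)·70 − (-0.04)·5] / -15350 = +0.001309
∂h/∂y = [(-220)·(-0.04) − (-10)·(-0.29)] / -15350 = -0.0003844
Head at (205, -65) = 384.80 + (+0.001309)·(-20) + (-0.0003844)·(-200) = 384.85 m.
That is higher than the 384.51 m at OW-B, so the point is upgradient.

upgradient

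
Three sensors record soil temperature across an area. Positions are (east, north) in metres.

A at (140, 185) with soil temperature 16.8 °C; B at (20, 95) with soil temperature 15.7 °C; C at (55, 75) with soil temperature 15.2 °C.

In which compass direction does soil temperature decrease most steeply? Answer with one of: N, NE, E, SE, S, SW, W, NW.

With T = a·x + b·y + c and A as origin, the differences give:
  (-120)·a + (-90)·b = -1.1
  (-85)·a + (-110)·b = -1.6
Eliminate b (×(-110) and ×(-90), subtract): 5550·a = -23.00 → a = ∂T/∂x = -0.004144
Back-substitute: b = ∂T/∂y = +0.01775.
Steepest decrease is along −∇f = (+0.004144 E, -0.01775 N) → south.

S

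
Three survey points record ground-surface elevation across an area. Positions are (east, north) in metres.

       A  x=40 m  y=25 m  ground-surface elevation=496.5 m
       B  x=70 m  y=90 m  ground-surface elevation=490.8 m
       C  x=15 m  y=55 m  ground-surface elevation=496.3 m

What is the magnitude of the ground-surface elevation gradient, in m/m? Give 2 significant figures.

With z = a·x + b·y + c and A as origin, the differences give:
  30·a + 65·b = -5.7
  (-25)·a + 30·b = -0.2
Eliminate b (×30 and ×65, subtract): 2525·a = -158.00 → a = ∂z/∂x = -0.06257
Back-substitute: b = ∂z/∂y = -0.05881.
|∇f| = √(-0.06257² + -0.05881²) = 0.08587 m/m

0.086 m/m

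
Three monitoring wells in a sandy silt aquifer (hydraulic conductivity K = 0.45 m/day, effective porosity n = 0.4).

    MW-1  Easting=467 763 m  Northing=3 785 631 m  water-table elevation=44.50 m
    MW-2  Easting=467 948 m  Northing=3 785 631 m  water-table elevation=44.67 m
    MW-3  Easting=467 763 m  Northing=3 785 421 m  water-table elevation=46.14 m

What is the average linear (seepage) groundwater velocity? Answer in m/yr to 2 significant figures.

∂h/∂x = (44.67 − 44.50) / (467948 − 467763) = +0.0009189
∂h/∂y = (46.14 − 44.50) / (3785421 − 3785631) = -0.007810
|∇h| = √(0.0009189² + -0.007810²) = 0.007864
Seepage velocity v = K·i/n = 0.45 × 0.007864 / 0.4 = 0.008847 m/day = 3.231 m/yr.

3.2 m/yr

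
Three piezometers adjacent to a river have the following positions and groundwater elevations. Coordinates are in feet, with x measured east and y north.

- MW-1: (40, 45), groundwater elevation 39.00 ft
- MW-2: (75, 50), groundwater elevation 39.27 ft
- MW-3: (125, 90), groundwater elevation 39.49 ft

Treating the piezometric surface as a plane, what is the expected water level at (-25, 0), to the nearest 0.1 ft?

Taking MW-1 as reference: MW-2−MW-1 = (35, 5, +0.27); MW-3−MW-1 = (85, 45, +0.49).
Solve a·Δx + b·Δy = Δh: det = 35·45 − 85·5 = 1150.
∂h/∂x = [(+0.27)·45 − (+0.49)·5] / 1150 = +0.008435
∂h/∂y = [35·(+0.49) − 85·(+0.27)] / 1150 = -0.005043
h(-25, 0) = 39.00 + (+0.008435)·(-65) + (-0.005043)·(-45) = 39.00 -0.548 +0.227 = 38.679 ft.

38.7 ft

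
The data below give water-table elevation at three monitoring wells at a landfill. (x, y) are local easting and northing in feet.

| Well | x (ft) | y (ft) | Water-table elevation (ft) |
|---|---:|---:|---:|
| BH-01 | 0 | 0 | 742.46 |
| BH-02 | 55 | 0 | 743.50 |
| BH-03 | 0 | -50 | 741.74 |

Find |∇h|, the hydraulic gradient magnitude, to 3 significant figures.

0.0238

∂h/∂x = (743.50 − 742.46) / (55 − 0) = +0.01891
∂h/∂y = (741.74 − 742.46) / (-50 − 0) = +0.01440
|∇h| = √(0.01891² + 0.01440²) = 0.02377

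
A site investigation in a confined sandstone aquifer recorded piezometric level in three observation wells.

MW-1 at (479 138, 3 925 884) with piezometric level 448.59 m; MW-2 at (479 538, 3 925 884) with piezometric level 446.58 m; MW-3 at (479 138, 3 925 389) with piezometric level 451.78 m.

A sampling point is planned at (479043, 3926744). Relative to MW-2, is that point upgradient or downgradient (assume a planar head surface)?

downgradient

∂h/∂x = (446.58 − 448.59) / (479538 − 479138) = -0.005025
∂h/∂y = (451.78 − 448.59) / (3925389 − 3925884) = -0.006444
Head at (479043, 3926744) = 448.59 + (-0.005025)·(-95) + (-0.006444)·(860) = 443.53 m.
That is lower than the 446.58 m at MW-2, so the point is downgradient.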